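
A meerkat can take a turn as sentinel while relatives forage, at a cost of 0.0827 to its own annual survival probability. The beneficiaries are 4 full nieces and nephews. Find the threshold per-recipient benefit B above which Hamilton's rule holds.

0.0827

r to a full niece or nephew = 1/4 (full aunt/uncle↔niece/nephew: two paths of length 3 through the shared grandparent pair: r = 2·(1/2)^3 = 1/4).
Hamilton's rule with n recipients of equal r: n·r·B > C, so B > C/(n·r) = 0.0827/(4·0.25) = 0.0827.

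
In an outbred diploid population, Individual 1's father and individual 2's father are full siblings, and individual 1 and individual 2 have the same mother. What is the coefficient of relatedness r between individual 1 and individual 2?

0.375

Independent pedigree routes through distinct common ancestors add.
Individual 1 and individual 2 are related in two ways: first cousins through their fathers (r = 1/8) and half-sibs through their shared mother (r = 1/4).
r = 1/8 + 1/4 = 3/8 = 0.375.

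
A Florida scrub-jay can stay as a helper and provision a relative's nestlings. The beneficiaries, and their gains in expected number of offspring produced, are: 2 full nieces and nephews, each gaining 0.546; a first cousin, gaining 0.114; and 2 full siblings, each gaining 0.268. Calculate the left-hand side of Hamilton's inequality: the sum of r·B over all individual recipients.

r to a full niece or nephew = 0.25 (full aunt/uncle↔niece/nephew: two paths of length 3 through the shared grandparent pair: r = 2·(1/2)^3 = 1/4).
r to a first cousin = 0.125 (first cousins share one grandparent pair — two paths of length 4: r = 2·(1/2)^4 = 1/8).
r to a full sibling = 1/2 (full sibs share both parents — two paths of length 2: r = 2·(1/2)^2 = 1/2).
Summing one r·B term per recipient: 2·0.25·0.546 + 1·0.125·0.114 + 2·0.5·0.268 = 0.55525.

0.55525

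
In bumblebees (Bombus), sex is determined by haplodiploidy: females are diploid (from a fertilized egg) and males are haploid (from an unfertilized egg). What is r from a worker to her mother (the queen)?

One meiotic link between diploid queen and diploid daughter: r = 1/2.

0.5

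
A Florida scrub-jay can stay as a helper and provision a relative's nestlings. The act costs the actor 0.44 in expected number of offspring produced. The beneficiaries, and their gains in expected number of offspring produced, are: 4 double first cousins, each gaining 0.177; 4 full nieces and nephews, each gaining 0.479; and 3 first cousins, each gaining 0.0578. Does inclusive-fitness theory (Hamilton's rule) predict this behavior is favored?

Yes

Hamilton's rule: the trait is favored when the sum of r·B over every recipient exceeds the actor's cost C.
r to a double first cousin = 0.25 (double first cousins share both grandparent pairs — four paths of length 4: r = 4·(1/2)^4 = 1/4).
r to a full niece or nephew = 1/4 (full aunt/uncle↔niece/nephew: two paths of length 3 through the shared grandparent pair: r = 2·(1/2)^3 = 1/4).
r to a first cousin = 0.125 (first cousins share one grandparent pair — two paths of length 4: r = 2·(1/2)^4 = 1/8).
Summing one r·B term per recipient: 4·0.25·0.177 + 4·0.25·0.479 + 3·0.125·0.0578 = 0.677675.
0.677675 > 0.44: the indirect benefit exceeds the cost.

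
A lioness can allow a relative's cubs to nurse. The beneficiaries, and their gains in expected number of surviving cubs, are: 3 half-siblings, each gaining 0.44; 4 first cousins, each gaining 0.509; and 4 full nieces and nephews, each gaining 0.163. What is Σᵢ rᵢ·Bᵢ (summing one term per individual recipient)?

r to a half-sibling = 1/4 (half-sibs share one parent — one path of length 2: r = (1/2)^2 = 1/4).
r to a first cousin = 0.125 (first cousins share one grandparent pair — two paths of length 4: r = 2·(1/2)^4 = 1/8).
r to a full niece or nephew = 1/4 (full aunt/uncle↔niece/nephew: two paths of length 3 through the shared grandparent pair: r = 2·(1/2)^3 = 1/4).
Summing one r·B term per recipient: 3·0.25·0.44 + 4·0.125·0.509 + 4·0.25·0.163 = 0.7475.

0.7475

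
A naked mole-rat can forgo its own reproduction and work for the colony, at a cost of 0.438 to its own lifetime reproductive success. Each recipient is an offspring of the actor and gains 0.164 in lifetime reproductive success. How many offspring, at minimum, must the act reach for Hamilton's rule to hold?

r to an offspring = 1/2 (one parent–offspring link: r = (1/2)^1 = 1/2).
Hamilton's rule: n·r·B > C  ⇒  n > C/(r·B) = 0.438/(0.5·0.164) = 5.341.
The smallest integer exceeding 5.341 is 6.

6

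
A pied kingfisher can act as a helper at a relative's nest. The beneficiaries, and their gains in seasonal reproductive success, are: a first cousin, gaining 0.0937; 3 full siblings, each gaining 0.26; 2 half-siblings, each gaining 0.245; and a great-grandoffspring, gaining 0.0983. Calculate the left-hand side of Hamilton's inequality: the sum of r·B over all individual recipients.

0.5365

r to a first cousin = 1/8 (first cousins share one grandparent pair — two paths of length 4: r = 2·(1/2)^4 = 1/8).
r to a full sibling = 1/2 (full sibs share both parents — two paths of length 2: r = 2·(1/2)^2 = 1/2).
r to a half-sibling = 0.25 (half-sibs share one parent — one path of length 2: r = (1/2)^2 = 1/4).
r to a great-grandoffspring = 1/8 (three parent–offspring links: r = (1/2)^3 = 1/8).
Summing one r·B term per recipient: 1·0.125·0.0937 + 3·0.5·0.26 + 2·0.25·0.245 + 1·0.125·0.0983 = 0.5365.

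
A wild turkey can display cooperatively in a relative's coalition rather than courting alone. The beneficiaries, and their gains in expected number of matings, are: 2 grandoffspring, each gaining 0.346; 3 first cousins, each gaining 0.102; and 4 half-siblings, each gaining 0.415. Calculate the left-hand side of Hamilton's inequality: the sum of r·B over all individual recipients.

0.62625

r to a grandoffspring = 0.25 (two parent–offspring links: r = (1/2)^2 = 1/4).
r to a first cousin = 1/8 (first cousins share one grandparent pair — two paths of length 4: r = 2·(1/2)^4 = 1/8).
r to a half-sibling = 0.25 (half-sibs share one parent — one path of length 2: r = (1/2)^2 = 1/4).
Summing one r·B term per recipient: 2·0.25·0.346 + 3·0.125·0.102 + 4·0.25·0.415 = 0.62625.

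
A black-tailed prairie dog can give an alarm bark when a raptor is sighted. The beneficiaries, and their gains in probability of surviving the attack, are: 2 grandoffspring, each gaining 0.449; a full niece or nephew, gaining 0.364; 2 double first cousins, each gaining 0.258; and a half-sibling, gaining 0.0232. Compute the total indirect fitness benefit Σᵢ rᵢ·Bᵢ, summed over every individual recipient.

0.4503

r to a grandoffspring = 0.25 (two parent–offspring links: r = (1/2)^2 = 1/4).
r to a full niece or nephew = 1/4 (full aunt/uncle↔niece/nephew: two paths of length 3 through the shared grandparent pair: r = 2·(1/2)^3 = 1/4).
r to a double first cousin = 1/4 (double first cousins share both grandparent pairs — four paths of length 4: r = 4·(1/2)^4 = 1/4).
r to a half-sibling = 1/4 (half-sibs share one parent — one path of length 2: r = (1/2)^2 = 1/4).
Summing one r·B term per recipient: 2·0.25·0.449 + 1·0.25·0.364 + 2·0.25·0.258 + 1·0.25·0.0232 = 0.4503.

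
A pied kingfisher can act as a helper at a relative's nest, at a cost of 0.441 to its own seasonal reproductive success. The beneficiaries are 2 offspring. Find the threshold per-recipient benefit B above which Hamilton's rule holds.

r to an offspring = 1/2 (one parent–offspring link: r = (1/2)^1 = 1/2).
Hamilton's rule with n recipients of equal r: n·r·B > C, so B > C/(n·r) = 0.441/(2·0.5) = 0.441.

0.441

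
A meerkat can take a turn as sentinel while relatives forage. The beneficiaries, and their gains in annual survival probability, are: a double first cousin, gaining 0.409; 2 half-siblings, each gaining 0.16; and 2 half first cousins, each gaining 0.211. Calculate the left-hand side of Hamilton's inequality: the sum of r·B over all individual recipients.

0.208625

r to a double first cousin = 0.25 (double first cousins share both grandparent pairs — four paths of length 4: r = 4·(1/2)^4 = 1/4).
r to a half-sibling = 1/4 (half-sibs share one parent — one path of length 2: r = (1/2)^2 = 1/4).
r to a half first cousin = 1/16 (half first cousins share one grandparent — one path of length 4: r = (1/2)^4 = 1/16).
Summing one r·B term per recipient: 1·0.25·0.409 + 2·0.25·0.16 + 2·0.0625·0.211 = 0.208625.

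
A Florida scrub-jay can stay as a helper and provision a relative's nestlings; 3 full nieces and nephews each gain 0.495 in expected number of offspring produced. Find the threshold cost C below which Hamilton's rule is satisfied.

0.37125

r to a full niece or nephew = 0.25 (full aunt/uncle↔niece/nephew: two paths of length 3 through the shared grandparent pair: r = 2·(1/2)^3 = 1/4).
Hamilton's rule: n·r·B > C, so the trait is favored while C < n·r·B = 3·0.25·0.495 = 0.37125.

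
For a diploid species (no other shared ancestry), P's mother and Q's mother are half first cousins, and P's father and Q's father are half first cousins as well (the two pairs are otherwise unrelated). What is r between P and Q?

With two independent routes of shared ancestry, r is the sum of the two contributions.
P and Q are related in two ways: half second cousins through their mothers (r = 1/64) and half second cousins through their fathers (r = 1/64).
r = 1/64 + 1/64 = 0.03125.

0.03125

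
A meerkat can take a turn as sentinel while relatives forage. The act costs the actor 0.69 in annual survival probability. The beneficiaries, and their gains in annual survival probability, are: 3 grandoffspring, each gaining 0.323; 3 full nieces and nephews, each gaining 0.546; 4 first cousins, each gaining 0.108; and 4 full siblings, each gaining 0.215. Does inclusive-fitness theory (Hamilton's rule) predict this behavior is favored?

Yes

Hamilton's rule: the trait is favored when the sum of r·B over every recipient exceeds the actor's cost C.
r to a grandoffspring = 1/4 (two parent–offspring links: r = (1/2)^2 = 1/4).
r to a full niece or nephew = 1/4 (full aunt/uncle↔niece/nephew: two paths of length 3 through the shared grandparent pair: r = 2·(1/2)^3 = 1/4).
r to a first cousin = 1/8 (first cousins share one grandparent pair — two paths of length 4: r = 2·(1/2)^4 = 1/8).
r to a full sibling = 1/2 (full sibs share both parents — two paths of length 2: r = 2·(1/2)^2 = 1/2).
Summing one r·B term per recipient: 3·0.25·0.323 + 3·0.25·0.546 + 4·0.125·0.108 + 4·0.5·0.215 = 1.13575.
1.13575 > 0.69: the indirect benefit exceeds the cost.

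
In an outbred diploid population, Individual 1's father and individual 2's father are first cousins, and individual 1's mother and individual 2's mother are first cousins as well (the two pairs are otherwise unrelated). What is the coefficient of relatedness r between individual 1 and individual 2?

0.0625

Independent pedigree routes through distinct common ancestors add.
Individual 1 and individual 2 are related in two ways: second cousins through their fathers (r = 1/32) and second cousins through their mothers (r = 1/32).
r = 1/32 + 1/32 = 0.0625.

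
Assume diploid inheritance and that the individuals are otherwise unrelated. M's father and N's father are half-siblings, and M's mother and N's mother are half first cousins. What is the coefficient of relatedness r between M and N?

Independent pedigree routes through distinct common ancestors add.
M and N are related in two ways: half first cousins through their fathers (r = 1/16) and half second cousins through their mothers (r = 1/64).
r = 1/16 + 1/64 = 5/64 = 0.078125.

0.078125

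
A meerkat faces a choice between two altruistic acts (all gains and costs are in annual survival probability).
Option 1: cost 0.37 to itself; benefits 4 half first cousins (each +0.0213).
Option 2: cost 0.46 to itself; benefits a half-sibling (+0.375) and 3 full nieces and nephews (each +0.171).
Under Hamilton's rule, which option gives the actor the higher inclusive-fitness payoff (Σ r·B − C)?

Option 1: r to a half first cousin = 0.0625.
Option 1: Σ r·B − C = (4·0.0625·0.0213) − 0.37 = -0.364675.
Option 2: r to a half-sibling = 0.25.
Option 2: r to a full niece or nephew = 0.25.
Option 2: Σ r·B − C = (1·0.25·0.375 + 3·0.25·0.171) − 0.46 = -0.238.
Option 2 has the higher net inclusive-fitness payoff.

Option 2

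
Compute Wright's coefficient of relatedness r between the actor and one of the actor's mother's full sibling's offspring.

Each parent–offspring link contributes a factor of 1/2, and independent paths through distinct common ancestors add.
First cousins share one grandparent pair — two paths of length 4: r = 2·(1/2)^4 = 1/8.

0.125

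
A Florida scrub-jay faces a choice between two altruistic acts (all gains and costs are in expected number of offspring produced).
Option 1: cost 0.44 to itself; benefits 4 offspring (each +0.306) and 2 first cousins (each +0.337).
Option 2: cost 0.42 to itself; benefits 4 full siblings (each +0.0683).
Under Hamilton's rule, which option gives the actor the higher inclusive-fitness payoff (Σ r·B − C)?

Option 1

Option 1: r to an offspring = 0.5.
Option 1: r to a first cousin = 0.125.
Option 1: Σ r·B − C = (4·0.5·0.306 + 2·0.125·0.337) − 0.44 = 0.25625.
Option 2: r to a full sibling = 0.5.
Option 2: Σ r·B − C = (4·0.5·0.0683) − 0.42 = -0.2834.
Option 1 has the higher net inclusive-fitness payoff.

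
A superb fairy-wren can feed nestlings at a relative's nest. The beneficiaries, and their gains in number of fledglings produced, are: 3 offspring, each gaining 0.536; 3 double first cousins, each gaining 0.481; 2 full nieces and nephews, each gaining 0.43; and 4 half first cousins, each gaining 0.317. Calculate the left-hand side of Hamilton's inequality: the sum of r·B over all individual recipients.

r to an offspring = 0.5 (one parent–offspring link: r = (1/2)^1 = 1/2).
r to a double first cousin = 0.25 (double first cousins share both grandparent pairs — four paths of length 4: r = 4·(1/2)^4 = 1/4).
r to a full niece or nephew = 1/4 (full aunt/uncle↔niece/nephew: two paths of length 3 through the shared grandparent pair: r = 2·(1/2)^3 = 1/4).
r to a half first cousin = 0.0625 (half first cousins share one grandparent — one path of length 4: r = (1/2)^4 = 1/16).
Summing one r·B term per recipient: 3·0.5·0.536 + 3·0.25·0.481 + 2·0.25·0.43 + 4·0.0625·0.317 = 1.459.

1.459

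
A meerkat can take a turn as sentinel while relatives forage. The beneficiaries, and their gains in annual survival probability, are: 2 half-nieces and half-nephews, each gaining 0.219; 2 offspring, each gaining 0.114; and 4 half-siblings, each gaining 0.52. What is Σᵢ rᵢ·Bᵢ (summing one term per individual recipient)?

0.68875

r to a half-niece or half-nephew = 0.125 (half-aunt/uncle↔niece/nephew: one path of length 3: r = (1/2)^3 = 1/8).
r to an offspring = 1/2 (one parent–offspring link: r = (1/2)^1 = 1/2).
r to a half-sibling = 1/4 (half-sibs share one parent — one path of length 2: r = (1/2)^2 = 1/4).
Summing one r·B term per recipient: 2·0.125·0.219 + 2·0.5·0.114 + 4·0.25·0.52 = 0.68875.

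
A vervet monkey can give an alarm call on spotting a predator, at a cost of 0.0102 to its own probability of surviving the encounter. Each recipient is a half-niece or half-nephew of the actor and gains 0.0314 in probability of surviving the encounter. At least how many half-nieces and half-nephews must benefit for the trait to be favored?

r to a half-niece or half-nephew = 1/8 (half-aunt/uncle↔niece/nephew: one path of length 3: r = (1/2)^3 = 1/8).
Hamilton's rule: n·r·B > C  ⇒  n > C/(r·B) = 0.0102/(0.125·0.0314) = 2.599.
The smallest integer exceeding 2.599 is 3.

3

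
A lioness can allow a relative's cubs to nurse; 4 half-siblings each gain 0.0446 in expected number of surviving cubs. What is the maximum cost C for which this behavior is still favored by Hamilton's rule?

r to a half-sibling = 1/4 (half-sibs share one parent — one path of length 2: r = (1/2)^2 = 1/4).
Hamilton's rule: n·r·B > C, so the trait is favored while C < n·r·B = 4·0.25·0.0446 = 0.0446.

0.0446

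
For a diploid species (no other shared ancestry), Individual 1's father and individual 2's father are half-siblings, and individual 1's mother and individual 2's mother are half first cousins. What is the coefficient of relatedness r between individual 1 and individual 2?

Independent pedigree routes through distinct common ancestors add.
Individual 1 and individual 2 are related in two ways: half first cousins through their fathers (r = 1/16) and half second cousins through their mothers (r = 1/64).
r = 1/16 + 1/64 = 0.078125.

0.078125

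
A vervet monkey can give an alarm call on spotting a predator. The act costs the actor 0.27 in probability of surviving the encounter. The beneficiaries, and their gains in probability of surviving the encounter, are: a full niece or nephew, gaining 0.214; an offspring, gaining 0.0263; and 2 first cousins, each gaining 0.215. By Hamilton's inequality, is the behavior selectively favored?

Hamilton's rule: the trait is favored when the sum of r·B over every recipient exceeds the actor's cost C.
r to a full niece or nephew = 1/4 (full aunt/uncle↔niece/nephew: two paths of length 3 through the shared grandparent pair: r = 2·(1/2)^3 = 1/4).
r to an offspring = 1/2 (one parent–offspring link: r = (1/2)^1 = 1/2).
r to a first cousin = 1/8 (first cousins share one grandparent pair — two paths of length 4: r = 2·(1/2)^4 = 1/8).
Summing one r·B term per recipient: 1·0.25·0.214 + 1·0.5·0.0263 + 2·0.125·0.215 = 0.1204.
0.1204 < 0.27: the indirect benefit is less than the cost.

No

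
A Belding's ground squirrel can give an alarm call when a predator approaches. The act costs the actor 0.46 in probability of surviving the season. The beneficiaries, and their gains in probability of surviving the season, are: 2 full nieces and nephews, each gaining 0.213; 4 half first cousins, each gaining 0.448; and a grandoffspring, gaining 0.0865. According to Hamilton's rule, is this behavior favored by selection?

No

Hamilton's rule: the trait is favored when the sum of r·B over every recipient exceeds the actor's cost C.
r to a full niece or nephew = 1/4 (full aunt/uncle↔niece/nephew: two paths of length 3 through the shared grandparent pair: r = 2·(1/2)^3 = 1/4).
r to a half first cousin = 1/16 (half first cousins share one grandparent — one path of length 4: r = (1/2)^4 = 1/16).
r to a grandoffspring = 0.25 (two parent–offspring links: r = (1/2)^2 = 1/4).
Summing one r·B term per recipient: 2·0.25·0.213 + 4·0.0625·0.448 + 1·0.25·0.0865 = 0.240125.
0.240125 < 0.46: the indirect benefit is less than the cost.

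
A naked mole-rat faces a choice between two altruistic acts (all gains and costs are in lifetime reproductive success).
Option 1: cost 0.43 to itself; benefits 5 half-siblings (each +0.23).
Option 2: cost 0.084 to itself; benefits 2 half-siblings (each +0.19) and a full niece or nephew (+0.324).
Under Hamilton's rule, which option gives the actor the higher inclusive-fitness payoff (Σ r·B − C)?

Option 2

Option 1: r to a half-sibling = 0.25.
Option 1: Σ r·B − C = (5·0.25·0.23) − 0.43 = -0.1425.
Option 2: r to a half-sibling = 0.25.
Option 2: r to a full niece or nephew = 0.25.
Option 2: Σ r·B − C = (2·0.25·0.19 + 1·0.25·0.324) − 0.084 = 0.092.
Option 2 has the higher net inclusive-fitness payoff.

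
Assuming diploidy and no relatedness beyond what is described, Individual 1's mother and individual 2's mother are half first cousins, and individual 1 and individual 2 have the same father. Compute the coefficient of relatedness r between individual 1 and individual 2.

Relatedness sums over independent paths through distinct common ancestors.
Individual 1 and individual 2 are related in two ways: half second cousins through their mothers (r = 1/64) and half-sibs through their shared father (r = 1/4).
r = 1/64 + 1/4 = 0.265625.

0.265625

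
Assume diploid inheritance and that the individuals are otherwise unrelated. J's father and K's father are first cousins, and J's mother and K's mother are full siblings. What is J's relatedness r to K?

0.15625

Independent pedigree routes through distinct common ancestors add.
J and K are related in two ways: second cousins through their fathers (r = 1/32) and first cousins through their mothers (r = 1/8).
r = 1/32 + 1/8 = 5/32 = 0.15625.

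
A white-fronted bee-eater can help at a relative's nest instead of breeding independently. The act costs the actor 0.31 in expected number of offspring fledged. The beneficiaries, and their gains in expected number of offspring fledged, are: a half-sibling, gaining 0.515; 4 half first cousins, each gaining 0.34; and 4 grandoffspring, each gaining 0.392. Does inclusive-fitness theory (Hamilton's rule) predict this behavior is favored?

Hamilton's rule: the trait is favored when the sum of r·B over every recipient exceeds the actor's cost C.
r to a half-sibling = 0.25 (half-sibs share one parent — one path of length 2: r = (1/2)^2 = 1/4).
r to a half first cousin = 0.0625 (half first cousins share one grandparent — one path of length 4: r = (1/2)^4 = 1/16).
r to a grandoffspring = 0.25 (two parent–offspring links: r = (1/2)^2 = 1/4).
Summing one r·B term per recipient: 1·0.25·0.515 + 4·0.0625·0.34 + 4·0.25·0.392 = 0.60575.
0.60575 > 0.31: the indirect benefit exceeds the cost.

Yes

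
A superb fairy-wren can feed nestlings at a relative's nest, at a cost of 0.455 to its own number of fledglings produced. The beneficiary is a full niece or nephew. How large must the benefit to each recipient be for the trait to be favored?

1.82

r to a full niece or nephew = 1/4 (full aunt/uncle↔niece/nephew: two paths of length 3 through the shared grandparent pair: r = 2·(1/2)^3 = 1/4).
Hamilton's rule with n recipients of equal r: n·r·B > C, so B > C/(n·r) = 0.455/(1·0.25) = 1.82.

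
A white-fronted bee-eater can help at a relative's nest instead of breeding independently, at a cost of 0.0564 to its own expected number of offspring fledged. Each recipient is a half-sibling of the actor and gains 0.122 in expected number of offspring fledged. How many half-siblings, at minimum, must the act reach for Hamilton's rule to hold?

r to a half-sibling = 1/4 (half-sibs share one parent — one path of length 2: r = (1/2)^2 = 1/4).
Hamilton's rule: n·r·B > C  ⇒  n > C/(r·B) = 0.0564/(0.25·0.122) = 1.849.
The smallest integer exceeding 1.849 is 2.

2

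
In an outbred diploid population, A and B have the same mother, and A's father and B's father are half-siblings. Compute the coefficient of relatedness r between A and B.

Relatedness sums over independent paths through distinct common ancestors.
A and B are related in two ways: half-sibs through their shared mother (r = 1/4) and half first cousins through their fathers (r = 1/16).
r = 1/4 + 1/16 = 0.3125.

0.3125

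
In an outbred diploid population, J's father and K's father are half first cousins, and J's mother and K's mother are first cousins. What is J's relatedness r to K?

Independent pedigree routes through distinct common ancestors add.
J and K are related in two ways: half second cousins through their fathers (r = 1/64) and second cousins through their mothers (r = 1/32).
r = 1/64 + 1/32 = 3/64 = 0.046875.

0.046875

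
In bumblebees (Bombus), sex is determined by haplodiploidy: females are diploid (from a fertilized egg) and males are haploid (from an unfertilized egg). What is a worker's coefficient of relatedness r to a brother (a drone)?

0.25

Her haploid brother carries none of their father's genes and a random half of their mother's genome; that half matches the maternal half of her own genome with probability 1/2: r = 1/2 · 1/2 = 1/4.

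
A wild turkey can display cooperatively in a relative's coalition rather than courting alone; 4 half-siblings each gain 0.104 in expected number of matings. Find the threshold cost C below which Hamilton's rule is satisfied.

r to a half-sibling = 0.25 (half-sibs share one parent — one path of length 2: r = (1/2)^2 = 1/4).
Hamilton's rule: n·r·B > C, so the trait is favored while C < n·r·B = 4·0.25·0.104 = 0.104.

0.104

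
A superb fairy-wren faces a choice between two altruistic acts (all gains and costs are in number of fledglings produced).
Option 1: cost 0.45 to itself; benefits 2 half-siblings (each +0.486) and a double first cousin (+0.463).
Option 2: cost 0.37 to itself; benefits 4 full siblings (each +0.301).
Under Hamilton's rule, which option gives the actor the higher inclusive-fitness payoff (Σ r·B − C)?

Option 1: r to a half-sibling = 0.25.
Option 1: r to a double first cousin = 0.25.
Option 1: Σ r·B − C = (2·0.25·0.486 + 1·0.25·0.463) − 0.45 = -0.09125.
Option 2: r to a full sibling = 0.5.
Option 2: Σ r·B − C = (4·0.5·0.301) − 0.37 = 0.232.
Option 2 has the higher net inclusive-fitness payoff.

Option 2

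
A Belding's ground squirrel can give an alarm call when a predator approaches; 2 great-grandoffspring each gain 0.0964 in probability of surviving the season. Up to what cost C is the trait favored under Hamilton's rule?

r to a great-grandoffspring = 0.125 (three parent–offspring links: r = (1/2)^3 = 1/8).
Hamilton's rule: n·r·B > C, so the trait is favored while C < n·r·B = 2·0.125·0.0964 = 0.0241.

0.0241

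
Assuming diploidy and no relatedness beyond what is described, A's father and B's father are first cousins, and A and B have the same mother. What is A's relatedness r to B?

0.28125

Relatedness sums over independent paths through distinct common ancestors.
A and B are related in two ways: second cousins through their fathers (r = 1/32) and half-sibs through their shared mother (r = 1/4).
r = 1/32 + 1/4 = 9/32 = 0.28125.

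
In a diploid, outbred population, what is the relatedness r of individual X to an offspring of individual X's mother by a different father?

Each parent–offspring link contributes a factor of 1/2, and independent paths through distinct common ancestors add.
Half-sibs share one parent — one path of length 2: r = (1/2)^2 = 1/4.

0.25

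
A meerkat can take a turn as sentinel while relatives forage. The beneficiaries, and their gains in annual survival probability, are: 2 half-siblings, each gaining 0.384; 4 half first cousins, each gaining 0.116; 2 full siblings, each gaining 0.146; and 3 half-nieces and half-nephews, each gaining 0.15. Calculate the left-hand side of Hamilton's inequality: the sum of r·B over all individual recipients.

r to a half-sibling = 1/4 (half-sibs share one parent — one path of length 2: r = (1/2)^2 = 1/4).
r to a half first cousin = 1/16 (half first cousins share one grandparent — one path of length 4: r = (1/2)^4 = 1/16).
r to a full sibling = 1/2 (full sibs share both parents — two paths of length 2: r = 2·(1/2)^2 = 1/2).
r to a half-niece or half-nephew = 1/8 (half-aunt/uncle↔niece/nephew: one path of length 3: r = (1/2)^3 = 1/8).
Summing one r·B term per recipient: 2·0.25·0.384 + 4·0.0625·0.116 + 2·0.5·0.146 + 3·0.125·0.15 = 0.42325.

0.42325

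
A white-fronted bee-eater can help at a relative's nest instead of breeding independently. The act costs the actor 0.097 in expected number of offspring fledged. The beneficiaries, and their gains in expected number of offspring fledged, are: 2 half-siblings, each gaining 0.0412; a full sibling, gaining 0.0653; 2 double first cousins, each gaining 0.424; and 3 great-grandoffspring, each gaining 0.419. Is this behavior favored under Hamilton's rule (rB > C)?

Hamilton's rule: the trait is favored when the sum of r·B over every recipient exceeds the actor's cost C.
r to a half-sibling = 1/4 (half-sibs share one parent — one path of length 2: r = (1/2)^2 = 1/4).
r to a full sibling = 1/2 (full sibs share both parents — two paths of length 2: r = 2·(1/2)^2 = 1/2).
r to a double first cousin = 1/4 (double first cousins share both grandparent pairs — four paths of length 4: r = 4·(1/2)^4 = 1/4).
r to a great-grandoffspring = 1/8 (three parent–offspring links: r = (1/2)^3 = 1/8).
Summing one r·B term per recipient: 2·0.25·0.0412 + 1·0.5·0.0653 + 2·0.25·0.424 + 3·0.125·0.419 = 0.422375.
0.422375 > 0.097: the indirect benefit exceeds the cost.

Yes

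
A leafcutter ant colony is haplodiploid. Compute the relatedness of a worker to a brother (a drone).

0.25

Her haploid brother carries none of their father's genes and a random half of their mother's genome; that half matches the maternal half of her own genome with probability 1/2: r = 1/2 · 1/2 = 1/4.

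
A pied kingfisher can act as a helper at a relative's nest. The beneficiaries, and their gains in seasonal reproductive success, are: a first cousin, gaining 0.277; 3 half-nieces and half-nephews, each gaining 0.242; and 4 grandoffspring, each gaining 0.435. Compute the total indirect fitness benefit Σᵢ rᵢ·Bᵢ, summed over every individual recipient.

0.560375

r to a first cousin = 0.125 (first cousins share one grandparent pair — two paths of length 4: r = 2·(1/2)^4 = 1/8).
r to a half-niece or half-nephew = 1/8 (half-aunt/uncle↔niece/nephew: one path of length 3: r = (1/2)^3 = 1/8).
r to a grandoffspring = 1/4 (two parent–offspring links: r = (1/2)^2 = 1/4).
Summing one r·B term per recipient: 1·0.125·0.277 + 3·0.125·0.242 + 4·0.25·0.435 = 0.560375.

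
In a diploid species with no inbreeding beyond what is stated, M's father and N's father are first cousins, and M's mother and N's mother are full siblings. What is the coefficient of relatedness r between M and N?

0.15625

Independent pedigree routes through distinct common ancestors add.
M and N are related in two ways: second cousins through their fathers (r = 1/32) and first cousins through their mothers (r = 1/8).
r = 1/32 + 1/8 = 5/32 = 0.15625.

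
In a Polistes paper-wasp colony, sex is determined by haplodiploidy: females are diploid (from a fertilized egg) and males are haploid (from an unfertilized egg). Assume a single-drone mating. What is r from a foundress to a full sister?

0.75

Haplodiploid full sisters inherit their father's entire haploid genome identically (contributing 1/2) and on average half of their mother's contribution (1/2 · 1/2 = 1/4); r = 1/2 + 1/4 = 3/4.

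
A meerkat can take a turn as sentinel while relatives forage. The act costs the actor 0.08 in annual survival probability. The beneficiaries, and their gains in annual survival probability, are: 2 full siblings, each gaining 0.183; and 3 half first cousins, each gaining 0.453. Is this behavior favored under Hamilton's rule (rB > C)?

Hamilton's rule: the trait is favored when the sum of r·B over every recipient exceeds the actor's cost C.
r to a full sibling = 0.5 (full sibs share both parents — two paths of length 2: r = 2·(1/2)^2 = 1/2).
r to a half first cousin = 1/16 (half first cousins share one grandparent — one path of length 4: r = (1/2)^4 = 1/16).
Summing one r·B term per recipient: 2·0.5·0.183 + 3·0.0625·0.453 = 0.2679375.
0.2679375 > 0.08: the indirect benefit exceeds the cost.

Yes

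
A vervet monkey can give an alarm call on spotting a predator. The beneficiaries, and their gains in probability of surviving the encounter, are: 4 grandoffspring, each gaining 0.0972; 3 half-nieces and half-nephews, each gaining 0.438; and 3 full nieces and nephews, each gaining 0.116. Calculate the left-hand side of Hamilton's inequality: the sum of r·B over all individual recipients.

r to a grandoffspring = 0.25 (two parent–offspring links: r = (1/2)^2 = 1/4).
r to a half-niece or half-nephew = 0.125 (half-aunt/uncle↔niece/nephew: one path of length 3: r = (1/2)^3 = 1/8).
r to a full niece or nephew = 0.25 (full aunt/uncle↔niece/nephew: two paths of length 3 through the shared grandparent pair: r = 2·(1/2)^3 = 1/4).
Summing one r·B term per recipient: 4·0.25·0.0972 + 3·0.125·0.438 + 3·0.25·0.116 = 0.34845.

0.34845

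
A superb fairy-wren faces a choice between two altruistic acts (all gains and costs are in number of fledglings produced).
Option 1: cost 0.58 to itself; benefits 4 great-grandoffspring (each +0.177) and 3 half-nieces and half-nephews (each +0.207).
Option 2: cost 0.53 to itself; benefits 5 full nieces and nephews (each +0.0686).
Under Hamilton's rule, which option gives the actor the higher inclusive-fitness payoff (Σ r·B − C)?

Option 1: r to a great-grandoffspring = 0.125.
Option 1: r to a half-niece or half-nephew = 0.125.
Option 1: Σ r·B − C = (4·0.125·0.177 + 3·0.125·0.207) − 0.58 = -0.413875.
Option 2: r to a full niece or nephew = 0.25.
Option 2: Σ r·B − C = (5·0.25·0.0686) − 0.53 = -0.44425.
Option 1 has the higher net inclusive-fitness payoff.

Option 1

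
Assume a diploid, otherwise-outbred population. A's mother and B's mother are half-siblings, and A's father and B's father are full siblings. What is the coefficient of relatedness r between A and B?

Relatedness sums over independent paths through distinct common ancestors.
A and B are related in two ways: half first cousins through their mothers (r = 1/16) and first cousins through their fathers (r = 1/8).
r = 1/16 + 1/8 = 3/16 = 0.1875.

0.1875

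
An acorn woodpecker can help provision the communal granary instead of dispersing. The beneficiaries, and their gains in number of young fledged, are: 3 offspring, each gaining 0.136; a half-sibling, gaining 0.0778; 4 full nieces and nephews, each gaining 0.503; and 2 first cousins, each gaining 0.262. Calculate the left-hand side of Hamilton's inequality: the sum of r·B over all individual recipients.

r to an offspring = 1/2 (one parent–offspring link: r = (1/2)^1 = 1/2).
r to a half-sibling = 0.25 (half-sibs share one parent — one path of length 2: r = (1/2)^2 = 1/4).
r to a full niece or nephew = 0.25 (full aunt/uncle↔niece/nephew: two paths of length 3 through the shared grandparent pair: r = 2·(1/2)^3 = 1/4).
r to a first cousin = 0.125 (first cousins share one grandparent pair — two paths of length 4: r = 2·(1/2)^4 = 1/8).
Summing one r·B term per recipient: 3·0.5·0.136 + 1·0.25·0.0778 + 4·0.25·0.503 + 2·0.125·0.262 = 0.79195.

0.79195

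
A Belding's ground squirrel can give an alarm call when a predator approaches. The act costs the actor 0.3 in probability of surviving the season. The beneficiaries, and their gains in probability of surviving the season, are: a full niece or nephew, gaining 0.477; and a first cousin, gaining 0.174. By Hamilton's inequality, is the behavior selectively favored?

Hamilton's rule: the trait is favored when the sum of r·B over every recipient exceeds the actor's cost C.
r to a full niece or nephew = 0.25 (full aunt/uncle↔niece/nephew: two paths of length 3 through the shared grandparent pair: r = 2·(1/2)^3 = 1/4).
r to a first cousin = 1/8 (first cousins share one grandparent pair — two paths of length 4: r = 2·(1/2)^4 = 1/8).
Summing one r·B term per recipient: 1·0.25·0.477 + 1·0.125·0.174 = 0.141.
0.141 < 0.3: the indirect benefit is less than the cost.

No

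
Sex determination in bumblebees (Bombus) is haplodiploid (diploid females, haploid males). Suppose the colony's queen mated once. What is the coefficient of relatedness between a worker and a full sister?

0.75

Haplodiploid full sisters inherit their father's entire haploid genome identically (contributing 1/2) and on average half of their mother's contribution (1/2 · 1/2 = 1/4); r = 1/2 + 1/4 = 3/4.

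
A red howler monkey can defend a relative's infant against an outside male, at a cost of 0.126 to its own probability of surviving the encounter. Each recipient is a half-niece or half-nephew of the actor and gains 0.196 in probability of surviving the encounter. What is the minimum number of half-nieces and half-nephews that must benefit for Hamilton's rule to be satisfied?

6

r to a half-niece or half-nephew = 0.125 (half-aunt/uncle↔niece/nephew: one path of length 3: r = (1/2)^3 = 1/8).
Hamilton's rule: n·r·B > C  ⇒  n > C/(r·B) = 0.126/(0.125·0.196) = 5.143.
The smallest integer exceeding 5.143 is 6.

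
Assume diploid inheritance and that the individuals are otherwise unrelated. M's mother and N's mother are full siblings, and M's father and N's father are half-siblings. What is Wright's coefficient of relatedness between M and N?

Relatedness sums over independent paths through distinct common ancestors.
M and N are related in two ways: first cousins through their mothers (r = 1/8) and half first cousins through their fathers (r = 1/16).
r = 1/8 + 1/16 = 0.1875.

0.1875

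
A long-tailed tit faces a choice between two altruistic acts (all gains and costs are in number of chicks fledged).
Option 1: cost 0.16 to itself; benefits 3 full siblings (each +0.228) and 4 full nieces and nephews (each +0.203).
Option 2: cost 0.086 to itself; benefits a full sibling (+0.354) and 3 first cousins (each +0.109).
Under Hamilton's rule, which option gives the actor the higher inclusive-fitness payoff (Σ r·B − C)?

Option 1

Option 1: r to a full sibling = 0.5.
Option 1: r to a full niece or nephew = 0.25.
Option 1: Σ r·B − C = (3·0.5·0.228 + 4·0.25·0.203) − 0.16 = 0.385.
Option 2: r to a full sibling = 0.5.
Option 2: r to a first cousin = 0.125.
Option 2: Σ r·B − C = (1·0.5·0.354 + 3·0.125·0.109) − 0.086 = 0.131875.
Option 1 has the higher net inclusive-fitness payoff.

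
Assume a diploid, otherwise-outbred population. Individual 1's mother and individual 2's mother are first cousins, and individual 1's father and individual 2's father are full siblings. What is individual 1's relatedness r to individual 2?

0.15625

With two independent routes of shared ancestry, r is the sum of the two contributions.
Individual 1 and individual 2 are related in two ways: second cousins through their mothers (r = 1/32) and first cousins through their fathers (r = 1/8).
r = 1/32 + 1/8 = 0.15625.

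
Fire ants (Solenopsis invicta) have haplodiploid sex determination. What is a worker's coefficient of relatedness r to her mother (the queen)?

One meiotic link between diploid queen and diploid daughter: r = 1/2.

0.5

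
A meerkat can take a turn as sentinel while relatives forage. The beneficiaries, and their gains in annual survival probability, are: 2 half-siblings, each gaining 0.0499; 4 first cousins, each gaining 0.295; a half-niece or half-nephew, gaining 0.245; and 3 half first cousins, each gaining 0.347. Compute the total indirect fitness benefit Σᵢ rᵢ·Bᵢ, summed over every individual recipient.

r to a half-sibling = 0.25 (half-sibs share one parent — one path of length 2: r = (1/2)^2 = 1/4).
r to a first cousin = 0.125 (first cousins share one grandparent pair — two paths of length 4: r = 2·(1/2)^4 = 1/8).
r to a half-niece or half-nephew = 1/8 (half-aunt/uncle↔niece/nephew: one path of length 3: r = (1/2)^3 = 1/8).
r to a half first cousin = 0.0625 (half first cousins share one grandparent — one path of length 4: r = (1/2)^4 = 1/16).
Summing one r·B term per recipient: 2·0.25·0.0499 + 4·0.125·0.295 + 1·0.125·0.245 + 3·0.0625·0.347 = 0.2681375.

0.2681375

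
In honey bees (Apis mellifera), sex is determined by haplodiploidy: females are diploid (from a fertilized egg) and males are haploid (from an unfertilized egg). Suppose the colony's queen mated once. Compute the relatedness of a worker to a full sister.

Haplodiploid full sisters inherit their father's entire haploid genome identically (contributing 1/2) and on average half of their mother's contribution (1/2 · 1/2 = 1/4); r = 1/2 + 1/4 = 3/4.

0.75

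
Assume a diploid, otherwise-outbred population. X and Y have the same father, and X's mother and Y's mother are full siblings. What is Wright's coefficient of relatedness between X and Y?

Independent pedigree routes through distinct common ancestors add.
X and Y are related in two ways: half-sibs through their shared father (r = 1/4) and first cousins through their mothers (r = 1/8).
r = 1/4 + 1/8 = 3/8 = 0.375.

0.375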